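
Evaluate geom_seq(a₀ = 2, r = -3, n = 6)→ [2, -6, 18, -54, 162, -486]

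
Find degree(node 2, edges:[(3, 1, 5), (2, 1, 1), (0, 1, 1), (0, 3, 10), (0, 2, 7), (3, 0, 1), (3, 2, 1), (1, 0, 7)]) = 3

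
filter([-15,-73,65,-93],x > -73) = [-15, 65]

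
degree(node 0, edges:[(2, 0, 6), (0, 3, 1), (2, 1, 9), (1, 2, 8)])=incident: (2,0), (0,3)
= 2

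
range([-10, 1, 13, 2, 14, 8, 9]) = 24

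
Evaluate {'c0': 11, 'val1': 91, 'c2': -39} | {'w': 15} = {'c0': 11, 'val1': 91, 'c2': -39, 'w': 15}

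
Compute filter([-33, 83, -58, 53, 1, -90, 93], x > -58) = keep x where x > -58: -33✓, 83✓, -58✗, 53✓, 1✓, -90✗, 93✓
= [-33, 83, 53, 1, 93]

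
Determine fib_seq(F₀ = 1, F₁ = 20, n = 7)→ F_2 = F_1 + F_0 = 21
F_3 = F_2 + F_1 = 41
F_4 = F_3 + F_2 = 62
...
= [1, 20, 21, 41, 62, 103, 165]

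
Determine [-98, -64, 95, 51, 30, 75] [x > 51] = [95, 75]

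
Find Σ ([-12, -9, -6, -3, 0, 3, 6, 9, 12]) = (-12) + (-9) + (-6) + (-3) + 0 + 3 + 6 + 9 + 12
= 0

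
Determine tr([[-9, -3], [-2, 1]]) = -8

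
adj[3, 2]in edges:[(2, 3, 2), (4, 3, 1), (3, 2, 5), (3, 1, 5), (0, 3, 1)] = 5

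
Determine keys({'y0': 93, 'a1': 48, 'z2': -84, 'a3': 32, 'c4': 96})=['y0', 'a1', 'z2', 'a3', 'c4']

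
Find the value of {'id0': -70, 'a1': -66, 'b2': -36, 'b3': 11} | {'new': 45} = {'id0': -70, 'a1': -66, 'b2': -36, 'b3': 11, 'new': 45}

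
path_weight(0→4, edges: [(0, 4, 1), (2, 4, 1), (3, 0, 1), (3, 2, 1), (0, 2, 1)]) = w(0→4)=1
= 1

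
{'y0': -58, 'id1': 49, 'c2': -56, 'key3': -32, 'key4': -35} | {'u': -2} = {'y0': -58, 'id1': 49, 'c2': -56, 'key3': -32, 'key4': -35, 'u': -2}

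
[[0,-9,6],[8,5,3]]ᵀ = [[0, 8], [-9, 5], [6, 3]]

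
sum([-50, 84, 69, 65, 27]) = (-50) + 84 + 69 + 65 + 27
= 195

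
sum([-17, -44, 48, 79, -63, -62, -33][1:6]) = -42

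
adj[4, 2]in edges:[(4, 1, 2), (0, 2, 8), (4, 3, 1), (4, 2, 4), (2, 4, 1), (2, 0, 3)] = 4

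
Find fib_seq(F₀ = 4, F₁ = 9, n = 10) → [4, 9, 13, 22, 35, 57, 92, 149, 241, 390]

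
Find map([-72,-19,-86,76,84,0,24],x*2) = [-144, -38, -172, 152, 168, 0, 48]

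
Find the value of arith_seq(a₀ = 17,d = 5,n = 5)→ [17, 22, 27, 32, 37]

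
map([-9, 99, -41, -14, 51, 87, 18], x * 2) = [-18, 198, -82, -28, 102, 174, 36]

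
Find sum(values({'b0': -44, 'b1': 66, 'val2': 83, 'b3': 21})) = 126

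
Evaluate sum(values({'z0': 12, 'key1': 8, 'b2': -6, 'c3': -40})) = -26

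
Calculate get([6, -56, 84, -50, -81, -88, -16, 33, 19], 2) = 84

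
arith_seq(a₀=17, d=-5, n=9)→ a_0 = 17 + 0*-5 = 17
a_1 = 17 + 1*-5 = 12
a_2 = 17 + 2*-5 = 7
...
= [17, 12, 7, 2, -3, -8, -13, -18, -23]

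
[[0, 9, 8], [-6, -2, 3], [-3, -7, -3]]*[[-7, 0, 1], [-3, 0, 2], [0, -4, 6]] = [[-27, -32, 66], [48, -12, 8], [42, 12, -35]]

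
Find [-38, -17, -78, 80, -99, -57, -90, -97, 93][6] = -90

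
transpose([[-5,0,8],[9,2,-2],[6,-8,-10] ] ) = [[-5, 9, 6], [0, 2, -8], [8, -2, -10]]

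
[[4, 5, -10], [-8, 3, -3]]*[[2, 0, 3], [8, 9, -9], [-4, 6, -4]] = C[0][0] = (4)*(2) + (5)*(8) + (-10)*(-4) = 88
C[0][1] = (4)*(0) + (5)*(9) + (-10)*(6) = -15
C[0][2] = (4)*(3) + (5)*(-9) + (-10)*(-4) = 7
C[1][0] = (-8)*(2) + (3)*(8) + (-3)*(-4) = 20
C[1][1] = (-8)*(0) + (3)*(9) + (-3)*(6) = 9
C[1][2] = (-8)*(3) + (3)*(-9) + (-3)*(-4) = -39
= [[88, -15, 7], [20, 9, -39]]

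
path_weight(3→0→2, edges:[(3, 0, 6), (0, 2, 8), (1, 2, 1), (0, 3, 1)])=14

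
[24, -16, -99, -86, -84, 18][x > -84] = [24, -16, 18]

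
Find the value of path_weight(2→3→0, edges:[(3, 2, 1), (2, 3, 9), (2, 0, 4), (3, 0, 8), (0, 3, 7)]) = 17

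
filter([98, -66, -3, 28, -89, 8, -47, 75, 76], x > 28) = keep x where x > 28: 98✓, -66✗, -3✗, 28✗, -89✗, 8✗, -47✗, 75✓, 76✓
= [98, 75, 76]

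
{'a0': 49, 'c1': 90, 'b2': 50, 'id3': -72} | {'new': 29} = {'a0': 49, 'c1': 90, 'b2': 50, 'id3': -72, 'new': 29}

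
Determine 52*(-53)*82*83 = -18757336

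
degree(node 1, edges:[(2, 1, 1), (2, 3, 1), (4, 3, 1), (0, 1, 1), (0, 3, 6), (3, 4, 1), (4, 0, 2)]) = 2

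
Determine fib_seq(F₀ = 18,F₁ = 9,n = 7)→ [18, 9, 27, 36, 63, 99, 162]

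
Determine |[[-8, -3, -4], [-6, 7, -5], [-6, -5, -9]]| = 488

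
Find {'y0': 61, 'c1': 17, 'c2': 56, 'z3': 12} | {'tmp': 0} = {'y0': 61, 'c1': 17, 'c2': 56, 'z3': 12, 'tmp': 0}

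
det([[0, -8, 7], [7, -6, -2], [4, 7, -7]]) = (1)*(0)*det([[-6, -2], [7, -7]]) + (-1)*(-8)*det([[7, -2], [4, -7]]) + (1)*(7)*det([[7, -6], [4, 7]])
= 0 + -328 + 511
= 183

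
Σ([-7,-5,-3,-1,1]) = (-7) + (-5) + (-3) + (-1) + 1
= -15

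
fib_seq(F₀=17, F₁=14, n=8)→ F_2 = F_1 + F_0 = 31
F_3 = F_2 + F_1 = 45
F_4 = F_3 + F_2 = 76
...
= [17, 14, 31, 45, 76, 121, 197, 318]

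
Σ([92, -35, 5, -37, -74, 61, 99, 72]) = 183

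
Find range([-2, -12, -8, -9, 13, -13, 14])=27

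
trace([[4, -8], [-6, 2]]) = diagonal: 4 + 2
= 6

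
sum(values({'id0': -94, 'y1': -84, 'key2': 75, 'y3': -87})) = -190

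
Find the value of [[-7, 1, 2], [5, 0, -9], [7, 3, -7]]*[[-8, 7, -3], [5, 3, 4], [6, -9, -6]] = C[0][0] = (-7)*(-8) + (1)*(5) + (2)*(6) = 73
C[0][1] = (-7)*(7) + (1)*(3) + (2)*(-9) = -64
C[0][2] = (-7)*(-3) + (1)*(4) + (2)*(-6) = 13
C[1][0] = (5)*(-8) + (0)*(5) + (-9)*(6) = -94
C[1][1] = (5)*(7) + (0)*(3) + (-9)*(-9) = 116
C[1][2] = (5)*(-3) + (0)*(4) + (-9)*(-6) = 39
... (3 more cells)
= [[73, -64, 13], [-94, 116, 39], [-83, 121, 33]]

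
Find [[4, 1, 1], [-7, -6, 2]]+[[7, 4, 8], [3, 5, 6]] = [[11, 5, 9], [-4, -1, 8]]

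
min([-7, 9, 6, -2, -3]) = -7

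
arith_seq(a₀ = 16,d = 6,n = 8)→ a_0 = 16 + 0*6 = 16
a_1 = 16 + 1*6 = 22
a_2 = 16 + 2*6 = 28
...
= [16, 22, 28, 34, 40, 46, 52, 58]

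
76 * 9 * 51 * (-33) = -1151172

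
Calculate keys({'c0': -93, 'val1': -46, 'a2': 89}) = ['c0', 'val1', 'a2']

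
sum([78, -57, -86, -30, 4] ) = -91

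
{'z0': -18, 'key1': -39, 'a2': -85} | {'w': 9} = {'z0': -18, 'key1': -39, 'a2': -85, 'w': 9}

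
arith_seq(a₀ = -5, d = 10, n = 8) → a_0 = -5 + 0*10 = -5
a_1 = -5 + 1*10 = 5
a_2 = -5 + 2*10 = 15
...
= [-5, 5, 15, 25, 35, 45, 55, 65]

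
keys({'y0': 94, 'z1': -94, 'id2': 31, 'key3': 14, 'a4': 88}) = ['y0', 'z1', 'id2', 'key3', 'a4']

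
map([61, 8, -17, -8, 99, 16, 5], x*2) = [122, 16, -34, -16, 198, 32, 10]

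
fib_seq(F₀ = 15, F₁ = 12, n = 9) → [15, 12, 27, 39, 66, 105, 171, 276, 447]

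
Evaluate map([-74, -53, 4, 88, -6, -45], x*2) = [-148, -106, 8, 176, -12, -90]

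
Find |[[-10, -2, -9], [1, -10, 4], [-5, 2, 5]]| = 1062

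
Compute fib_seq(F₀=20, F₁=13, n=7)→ F_2 = F_1 + F_0 = 33
F_3 = F_2 + F_1 = 46
F_4 = F_3 + F_2 = 79
...
= [20, 13, 33, 46, 79, 125, 204]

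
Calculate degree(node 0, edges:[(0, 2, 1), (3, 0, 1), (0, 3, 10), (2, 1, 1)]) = incident: (0,2), (3,0), (0,3)
= 3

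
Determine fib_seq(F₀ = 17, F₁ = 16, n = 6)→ [17, 16, 33, 49, 82, 131]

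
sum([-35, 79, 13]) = 57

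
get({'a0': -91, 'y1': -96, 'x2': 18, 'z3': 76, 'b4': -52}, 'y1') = -96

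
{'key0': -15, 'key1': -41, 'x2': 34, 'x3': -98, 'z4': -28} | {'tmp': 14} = {'key0': -15, 'key1': -41, 'x2': 34, 'x3': -98, 'z4': -28, 'tmp': 14}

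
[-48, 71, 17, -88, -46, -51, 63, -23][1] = 71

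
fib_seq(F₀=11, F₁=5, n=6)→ [11, 5, 16, 21, 37, 58]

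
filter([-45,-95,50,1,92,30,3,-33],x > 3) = [50, 92, 30]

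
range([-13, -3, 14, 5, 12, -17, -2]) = 31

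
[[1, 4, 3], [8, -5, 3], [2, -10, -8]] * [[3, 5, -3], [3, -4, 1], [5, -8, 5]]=C[0][0] = (1)*(3) + (4)*(3) + (3)*(5) = 30
C[0][1] = (1)*(5) + (4)*(-4) + (3)*(-8) = -35
C[0][2] = (1)*(-3) + (4)*(1) + (3)*(5) = 16
C[1][0] = (8)*(3) + (-5)*(3) + (3)*(5) = 24
C[1][1] = (8)*(5) + (-5)*(-4) + (3)*(-8) = 36
C[1][2] = (8)*(-3) + (-5)*(1) + (3)*(5) = -14
... (3 more cells)
= [[30, -35, 16], [24, 36, -14], [-64, 114, -56]]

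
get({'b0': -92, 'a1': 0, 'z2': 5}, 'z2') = 5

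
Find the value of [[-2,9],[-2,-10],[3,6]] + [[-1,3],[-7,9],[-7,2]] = [[-3, 12], [-9, -1], [-4, 8]]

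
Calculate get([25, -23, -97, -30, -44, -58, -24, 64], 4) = -44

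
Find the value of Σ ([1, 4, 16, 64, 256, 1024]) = 1365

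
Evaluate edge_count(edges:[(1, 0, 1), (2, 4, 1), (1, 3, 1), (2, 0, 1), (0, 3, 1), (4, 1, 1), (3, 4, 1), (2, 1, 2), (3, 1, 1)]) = 9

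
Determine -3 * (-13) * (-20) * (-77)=60060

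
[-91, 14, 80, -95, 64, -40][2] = 80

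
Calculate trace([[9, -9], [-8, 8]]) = diagonal: 9 + 8
= 17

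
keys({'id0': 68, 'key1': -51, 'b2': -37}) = ['id0', 'key1', 'b2']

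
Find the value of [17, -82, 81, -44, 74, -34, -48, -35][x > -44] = [17, 81, 74, -34, -35]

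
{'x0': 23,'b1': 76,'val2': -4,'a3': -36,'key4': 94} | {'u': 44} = {'x0': 23, 'b1': 76, 'val2': -4, 'a3': -36, 'key4': 94, 'u': 44}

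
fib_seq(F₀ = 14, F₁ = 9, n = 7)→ [14, 9, 23, 32, 55, 87, 142]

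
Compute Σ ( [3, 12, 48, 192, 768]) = 1023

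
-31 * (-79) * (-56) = -137144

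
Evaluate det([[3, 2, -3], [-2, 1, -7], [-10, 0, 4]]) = (1)*(3)*det([[1, -7], [0, 4]]) + (-1)*(2)*det([[-2, -7], [-10, 4]]) + (1)*(-3)*det([[-2, 1], [-10, 0]])
= 12 + 156 + -30
= 138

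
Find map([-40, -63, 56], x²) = [1600, 3969, 3136]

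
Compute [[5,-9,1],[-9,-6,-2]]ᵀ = [[5, -9], [-9, -6], [1, -2]]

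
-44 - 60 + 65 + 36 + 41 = 38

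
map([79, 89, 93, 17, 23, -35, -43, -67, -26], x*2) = [158, 178, 186, 34, 46, -70, -86, -134, -52]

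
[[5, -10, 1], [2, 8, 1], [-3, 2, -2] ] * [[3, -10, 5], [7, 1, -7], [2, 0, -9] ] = [[-53, -60, 86], [64, -12, -55], [1, 32, -11]]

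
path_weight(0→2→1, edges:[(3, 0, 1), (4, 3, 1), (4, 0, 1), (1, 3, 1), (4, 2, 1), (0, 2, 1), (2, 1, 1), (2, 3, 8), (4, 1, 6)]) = w(0→2)=1 + w(2→1)=1
= 2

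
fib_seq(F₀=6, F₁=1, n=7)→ F_2 = F_1 + F_0 = 7
F_3 = F_2 + F_1 = 8
F_4 = F_3 + F_2 = 15
...
= [6, 1, 7, 8, 15, 23, 38]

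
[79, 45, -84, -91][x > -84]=[79, 45]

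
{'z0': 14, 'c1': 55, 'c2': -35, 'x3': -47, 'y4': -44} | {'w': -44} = {'z0': 14, 'c1': 55, 'c2': -35, 'x3': -47, 'y4': -44, 'w': -44}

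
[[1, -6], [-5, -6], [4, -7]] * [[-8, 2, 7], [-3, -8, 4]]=C[0][0] = (1)*(-8) + (-6)*(-3) = 10
C[0][1] = (1)*(2) + (-6)*(-8) = 50
C[0][2] = (1)*(7) + (-6)*(4) = -17
C[1][0] = (-5)*(-8) + (-6)*(-3) = 58
C[1][1] = (-5)*(2) + (-6)*(-8) = 38
C[1][2] = (-5)*(7) + (-6)*(4) = -59
... (3 more cells)
= [[10, 50, -17], [58, 38, -59], [-11, 64, 0]]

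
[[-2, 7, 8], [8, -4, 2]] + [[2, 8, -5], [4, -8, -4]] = [[0, 15, 3], [12, -12, -2]]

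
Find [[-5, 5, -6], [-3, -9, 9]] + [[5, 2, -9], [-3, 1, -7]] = [[0, 7, -15], [-6, -8, 2]]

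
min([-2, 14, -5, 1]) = -5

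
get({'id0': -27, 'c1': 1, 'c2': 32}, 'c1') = 1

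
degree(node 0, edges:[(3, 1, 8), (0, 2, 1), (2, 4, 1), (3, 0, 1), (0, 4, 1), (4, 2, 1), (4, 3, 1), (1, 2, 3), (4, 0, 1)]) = incident: (0,2), (3,0), (0,4), (4,0)
= 4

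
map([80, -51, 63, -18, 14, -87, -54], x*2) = [160, -102, 126, -36, 28, -174, -108]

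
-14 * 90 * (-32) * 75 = 3024000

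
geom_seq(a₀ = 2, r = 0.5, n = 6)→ [2.0, 1.0, 0.5, 0.25, 0.125, 0.0625]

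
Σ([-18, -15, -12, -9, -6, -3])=(-18) + (-15) + (-12) + (-9) + (-6) + (-3)
= -63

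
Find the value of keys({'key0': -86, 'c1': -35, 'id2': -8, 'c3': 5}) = ['key0', 'c1', 'id2', 'c3']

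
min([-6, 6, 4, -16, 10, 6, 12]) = -16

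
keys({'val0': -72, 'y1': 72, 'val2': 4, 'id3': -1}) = ['val0', 'y1', 'val2', 'id3']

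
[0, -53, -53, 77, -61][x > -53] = [0, 77]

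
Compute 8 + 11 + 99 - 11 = 107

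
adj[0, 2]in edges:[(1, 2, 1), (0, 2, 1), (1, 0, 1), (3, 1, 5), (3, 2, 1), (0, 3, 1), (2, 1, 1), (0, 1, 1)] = 1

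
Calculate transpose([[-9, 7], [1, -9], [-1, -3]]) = [[-9, 1, -1], [7, -9, -3]]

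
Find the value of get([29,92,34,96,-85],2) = 34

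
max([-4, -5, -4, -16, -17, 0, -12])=0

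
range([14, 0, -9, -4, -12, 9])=26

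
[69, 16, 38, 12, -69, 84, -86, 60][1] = 16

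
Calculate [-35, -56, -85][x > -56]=keep x where x > -56: -35✓, -56✗, -85✗
= [-35]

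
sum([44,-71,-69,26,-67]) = -137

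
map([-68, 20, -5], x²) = (-68)²=4624, (20)²=400, (-5)²=25
= [4624, 400, 25]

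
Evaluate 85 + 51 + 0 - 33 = 103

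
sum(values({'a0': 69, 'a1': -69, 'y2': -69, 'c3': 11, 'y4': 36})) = -22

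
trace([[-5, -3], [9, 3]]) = -2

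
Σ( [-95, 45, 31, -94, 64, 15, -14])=-48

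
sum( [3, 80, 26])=3 + 80 + 26
= 109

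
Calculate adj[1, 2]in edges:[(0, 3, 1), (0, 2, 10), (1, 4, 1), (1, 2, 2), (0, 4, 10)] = 2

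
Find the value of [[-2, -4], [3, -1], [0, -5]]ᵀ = [[-2, 3, 0], [-4, -1, -5]]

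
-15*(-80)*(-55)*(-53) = 3498000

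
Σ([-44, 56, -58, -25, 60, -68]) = -79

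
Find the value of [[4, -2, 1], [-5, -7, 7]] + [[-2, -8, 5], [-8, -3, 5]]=[[2, -10, 6], [-13, -10, 12]]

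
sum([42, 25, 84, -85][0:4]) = slice → [42, 25, 84, -85]
42 + 25 + 84 + (-85)
= 66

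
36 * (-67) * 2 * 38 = -183312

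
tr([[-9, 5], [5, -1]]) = diagonal: (-9) + (-1)
= -10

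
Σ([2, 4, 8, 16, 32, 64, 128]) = 254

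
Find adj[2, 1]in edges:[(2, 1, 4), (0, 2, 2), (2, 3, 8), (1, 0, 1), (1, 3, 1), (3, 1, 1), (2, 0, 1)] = 4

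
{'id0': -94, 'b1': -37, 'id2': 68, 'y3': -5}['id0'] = -94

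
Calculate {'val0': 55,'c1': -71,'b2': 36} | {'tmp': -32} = {'val0': 55, 'c1': -71, 'b2': 36, 'tmp': -32}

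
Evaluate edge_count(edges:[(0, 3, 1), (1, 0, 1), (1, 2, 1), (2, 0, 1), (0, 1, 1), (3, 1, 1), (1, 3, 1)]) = 7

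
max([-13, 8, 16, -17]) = 16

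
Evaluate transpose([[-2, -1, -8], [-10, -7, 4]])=[[-2, -10], [-1, -7], [-8, 4]]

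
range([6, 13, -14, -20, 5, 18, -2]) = 38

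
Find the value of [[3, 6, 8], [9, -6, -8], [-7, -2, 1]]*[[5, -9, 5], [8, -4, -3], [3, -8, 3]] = C[0][0] = (3)*(5) + (6)*(8) + (8)*(3) = 87
C[0][1] = (3)*(-9) + (6)*(-4) + (8)*(-8) = -115
C[0][2] = (3)*(5) + (6)*(-3) + (8)*(3) = 21
C[1][0] = (9)*(5) + (-6)*(8) + (-8)*(3) = -27
C[1][1] = (9)*(-9) + (-6)*(-4) + (-8)*(-8) = 7
C[1][2] = (9)*(5) + (-6)*(-3) + (-8)*(3) = 39
... (3 more cells)
= [[87, -115, 21], [-27, 7, 39], [-48, 63, -26]]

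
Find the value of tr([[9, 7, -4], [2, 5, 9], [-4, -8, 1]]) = 15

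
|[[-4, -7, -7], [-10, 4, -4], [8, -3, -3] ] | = (1)*(-4)*det([[4, -4], [-3, -3]]) + (-1)*(-7)*det([[-10, -4], [8, -3]]) + (1)*(-7)*det([[-10, 4], [8, -3]])
= 96 + 434 + 14
= 544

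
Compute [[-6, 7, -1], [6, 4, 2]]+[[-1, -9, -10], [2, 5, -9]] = [[-7, -2, -11], [8, 9, -7]]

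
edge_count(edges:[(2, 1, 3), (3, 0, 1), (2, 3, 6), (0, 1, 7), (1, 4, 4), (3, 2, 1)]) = 6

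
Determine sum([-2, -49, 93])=(-2) + (-49) + 93
= 42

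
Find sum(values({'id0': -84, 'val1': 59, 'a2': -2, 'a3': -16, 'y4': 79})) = (-84) + 59 + (-2) + (-16) + 79
= 36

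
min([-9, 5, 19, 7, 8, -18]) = -18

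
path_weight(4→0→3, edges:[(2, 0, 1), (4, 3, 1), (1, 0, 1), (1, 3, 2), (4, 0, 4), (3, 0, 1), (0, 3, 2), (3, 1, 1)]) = w(4→0)=4 + w(0→3)=2
= 6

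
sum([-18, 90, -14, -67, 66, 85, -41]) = 101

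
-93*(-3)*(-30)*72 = -602640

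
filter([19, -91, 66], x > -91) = [19, 66]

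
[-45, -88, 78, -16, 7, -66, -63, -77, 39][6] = -63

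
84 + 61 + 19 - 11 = 153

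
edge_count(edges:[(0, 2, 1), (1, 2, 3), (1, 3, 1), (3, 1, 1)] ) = 4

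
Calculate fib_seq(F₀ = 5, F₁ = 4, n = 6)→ [5, 4, 9, 13, 22, 35]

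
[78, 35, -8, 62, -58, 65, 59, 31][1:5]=[35, -8, 62, -58]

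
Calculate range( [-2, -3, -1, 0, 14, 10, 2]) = 17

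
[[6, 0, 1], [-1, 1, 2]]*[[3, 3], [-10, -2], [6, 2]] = C[0][0] = (6)*(3) + (0)*(-10) + (1)*(6) = 24
C[0][1] = (6)*(3) + (0)*(-2) + (1)*(2) = 20
C[1][0] = (-1)*(3) + (1)*(-10) + (2)*(6) = -1
C[1][1] = (-1)*(3) + (1)*(-2) + (2)*(2) = -1
= [[24, 20], [-1, -1]]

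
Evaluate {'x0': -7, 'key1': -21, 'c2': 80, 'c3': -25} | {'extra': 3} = {'x0': -7, 'key1': -21, 'c2': 80, 'c3': -25, 'extra': 3}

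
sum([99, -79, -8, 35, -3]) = 44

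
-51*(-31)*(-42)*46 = -3054492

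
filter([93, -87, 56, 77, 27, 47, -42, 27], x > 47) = keep x where x > 47: 93✓, -87✗, 56✓, 77✓, 27✗, 47✗, -42✗, 27✗
= [93, 56, 77]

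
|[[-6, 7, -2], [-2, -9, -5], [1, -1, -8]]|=(1)*(-6)*det([[-9, -5], [-1, -8]]) + (-1)*(7)*det([[-2, -5], [1, -8]]) + (1)*(-2)*det([[-2, -9], [1, -1]])
= -402 + -147 + -22
= -571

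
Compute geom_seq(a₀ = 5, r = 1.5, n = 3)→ [5.0, 7.5, 11.25]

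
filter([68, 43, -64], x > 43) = [68]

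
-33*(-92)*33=100188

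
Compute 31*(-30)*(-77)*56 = 4010160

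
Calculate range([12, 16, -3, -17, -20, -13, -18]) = 36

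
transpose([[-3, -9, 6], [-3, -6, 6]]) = [[-3, -3], [-9, -6], [6, 6]]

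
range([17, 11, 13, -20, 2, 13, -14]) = 37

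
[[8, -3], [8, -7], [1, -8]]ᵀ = [[8, 8, 1], [-3, -7, -8]]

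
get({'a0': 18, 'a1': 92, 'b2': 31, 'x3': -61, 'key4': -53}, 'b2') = 31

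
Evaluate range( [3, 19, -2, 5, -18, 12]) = 37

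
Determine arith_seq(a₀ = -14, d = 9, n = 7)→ a_0 = -14 + 0*9 = -14
a_1 = -14 + 1*9 = -5
a_2 = -14 + 2*9 = 4
...
= [-14, -5, 4, 13, 22, 31, 40]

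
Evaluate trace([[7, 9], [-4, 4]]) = diagonal: 7 + 4
= 11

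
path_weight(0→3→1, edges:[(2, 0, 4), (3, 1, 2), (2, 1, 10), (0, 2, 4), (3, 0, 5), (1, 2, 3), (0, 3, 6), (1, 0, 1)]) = w(0→3)=6 + w(3→1)=2
= 8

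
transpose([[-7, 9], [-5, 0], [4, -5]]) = [[-7, -5, 4], [9, 0, -5]]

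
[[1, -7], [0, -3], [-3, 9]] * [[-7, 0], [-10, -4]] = [[63, 28], [30, 12], [-69, -36]]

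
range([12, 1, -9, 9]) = 21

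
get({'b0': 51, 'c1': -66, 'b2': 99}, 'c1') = -66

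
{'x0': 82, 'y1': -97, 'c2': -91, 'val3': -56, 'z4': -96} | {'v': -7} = {'x0': 82, 'y1': -97, 'c2': -91, 'val3': -56, 'z4': -96, 'v': -7}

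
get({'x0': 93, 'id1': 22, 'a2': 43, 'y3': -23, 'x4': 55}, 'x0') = 93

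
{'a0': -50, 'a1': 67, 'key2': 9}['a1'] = 67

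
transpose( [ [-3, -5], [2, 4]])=[[-3, 2], [-5, 4]]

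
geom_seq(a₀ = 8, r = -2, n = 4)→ a_0 = 8*(-2)^0 = 8
a_1 = 8*(-2)^1 = -16
a_2 = 8*(-2)^2 = 32
...
= [8, -16, 32, -64]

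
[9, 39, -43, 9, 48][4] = 48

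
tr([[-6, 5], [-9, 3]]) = -3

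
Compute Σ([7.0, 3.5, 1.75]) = 7.0 + 3.5 + 1.75
= 12.25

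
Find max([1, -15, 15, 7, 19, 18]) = 19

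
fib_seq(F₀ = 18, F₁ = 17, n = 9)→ F_2 = F_1 + F_0 = 35
F_3 = F_2 + F_1 = 52
F_4 = F_3 + F_2 = 87
...
= [18, 17, 35, 52, 87, 139, 226, 365, 591]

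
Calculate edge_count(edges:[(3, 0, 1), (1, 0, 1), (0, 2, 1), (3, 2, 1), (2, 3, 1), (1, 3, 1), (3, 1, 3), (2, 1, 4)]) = 8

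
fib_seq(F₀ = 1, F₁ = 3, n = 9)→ F_2 = F_1 + F_0 = 4
F_3 = F_2 + F_1 = 7
F_4 = F_3 + F_2 = 11
...
= [1, 3, 4, 7, 11, 18, 29, 47, 76]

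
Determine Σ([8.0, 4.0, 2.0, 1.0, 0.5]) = 15.5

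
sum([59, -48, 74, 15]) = 100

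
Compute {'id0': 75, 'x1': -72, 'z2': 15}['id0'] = 75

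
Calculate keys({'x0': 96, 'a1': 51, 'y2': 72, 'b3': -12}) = ['x0', 'a1', 'y2', 'b3']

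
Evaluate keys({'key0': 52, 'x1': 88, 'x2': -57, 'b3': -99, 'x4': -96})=['key0', 'x1', 'x2', 'b3', 'x4']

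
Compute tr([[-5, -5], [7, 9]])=diagonal: (-5) + 9
= 4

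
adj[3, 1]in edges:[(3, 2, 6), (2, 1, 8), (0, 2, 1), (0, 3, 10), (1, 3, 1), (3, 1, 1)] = 1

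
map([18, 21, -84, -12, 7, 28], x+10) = [28, 31, -74, -2, 17, 38]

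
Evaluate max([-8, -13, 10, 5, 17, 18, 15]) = 18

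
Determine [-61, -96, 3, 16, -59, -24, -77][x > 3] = keep x where x > 3: -61✗, -96✗, 3✗, 16✓, -59✗, -24✗, -77✗
= [16]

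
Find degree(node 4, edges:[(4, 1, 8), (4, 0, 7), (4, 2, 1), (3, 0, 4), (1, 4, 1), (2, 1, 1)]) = 4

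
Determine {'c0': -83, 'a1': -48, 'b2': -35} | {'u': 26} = {'c0': -83, 'a1': -48, 'b2': -35, 'u': 26}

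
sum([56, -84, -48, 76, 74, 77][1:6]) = slice → [-84, -48, 76, 74, 77]
(-84) + (-48) + 76 + 74 + 77
= 95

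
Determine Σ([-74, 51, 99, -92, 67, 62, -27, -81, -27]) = -22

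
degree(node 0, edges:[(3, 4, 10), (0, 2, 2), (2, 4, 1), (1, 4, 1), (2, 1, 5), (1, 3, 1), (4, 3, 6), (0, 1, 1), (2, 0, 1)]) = incident: (0,2), (0,1), (2,0)
= 3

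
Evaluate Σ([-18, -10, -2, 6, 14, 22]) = (-18) + (-10) + (-2) + 6 + 14 + 22
= 12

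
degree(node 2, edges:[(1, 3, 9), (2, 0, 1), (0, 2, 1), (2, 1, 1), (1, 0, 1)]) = incident: (2,0), (0,2), (2,1)
= 3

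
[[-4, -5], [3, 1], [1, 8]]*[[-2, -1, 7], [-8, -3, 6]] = C[0][0] = (-4)*(-2) + (-5)*(-8) = 48
C[0][1] = (-4)*(-1) + (-5)*(-3) = 19
C[0][2] = (-4)*(7) + (-5)*(6) = -58
C[1][0] = (3)*(-2) + (1)*(-8) = -14
C[1][1] = (3)*(-1) + (1)*(-3) = -6
C[1][2] = (3)*(7) + (1)*(6) = 27
... (3 more cells)
= [[48, 19, -58], [-14, -6, 27], [-66, -25, 55]]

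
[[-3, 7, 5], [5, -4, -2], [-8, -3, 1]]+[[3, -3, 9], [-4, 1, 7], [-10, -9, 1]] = [[0, 4, 14], [1, -3, 5], [-18, -12, 2]]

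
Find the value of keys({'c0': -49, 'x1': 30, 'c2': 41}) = ['c0', 'x1', 'c2']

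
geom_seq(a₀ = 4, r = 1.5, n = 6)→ a_0 = 4*1.5^0 = 4.0
a_1 = 4*1.5^1 = 6.0
a_2 = 4*1.5^2 = 9.0
...
= [4.0, 6.0, 9.0, 13.5, 20.25, 30.375]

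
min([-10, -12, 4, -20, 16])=-20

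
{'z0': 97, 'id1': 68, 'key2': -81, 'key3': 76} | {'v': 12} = {'z0': 97, 'id1': 68, 'key2': -81, 'key3': 76, 'v': 12}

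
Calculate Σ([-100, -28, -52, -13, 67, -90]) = -216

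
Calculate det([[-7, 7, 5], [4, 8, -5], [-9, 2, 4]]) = 309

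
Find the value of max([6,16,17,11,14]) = 17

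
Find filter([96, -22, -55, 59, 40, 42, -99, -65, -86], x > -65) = [96, -22, -55, 59, 40, 42]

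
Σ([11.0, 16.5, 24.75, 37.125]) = 89.375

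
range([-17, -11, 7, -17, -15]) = 24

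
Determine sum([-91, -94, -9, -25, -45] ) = -264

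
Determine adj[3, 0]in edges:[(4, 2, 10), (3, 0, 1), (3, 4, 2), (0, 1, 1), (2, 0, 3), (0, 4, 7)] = 1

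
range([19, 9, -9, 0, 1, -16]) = 35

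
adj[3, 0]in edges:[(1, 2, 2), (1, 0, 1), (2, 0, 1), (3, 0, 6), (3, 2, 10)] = 6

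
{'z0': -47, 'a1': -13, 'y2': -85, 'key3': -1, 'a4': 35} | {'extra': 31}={'z0': -47, 'a1': -13, 'y2': -85, 'key3': -1, 'a4': 35, 'extra': 31}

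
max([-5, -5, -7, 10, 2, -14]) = 10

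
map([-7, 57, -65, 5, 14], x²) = (-7)²=49, (57)²=3249, (-65)²=4225, (5)²=25, (14)²=196
= [49, 3249, 4225, 25, 196]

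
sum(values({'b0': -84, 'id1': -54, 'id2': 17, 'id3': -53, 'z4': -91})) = (-84) + (-54) + 17 + (-53) + (-91)
= -265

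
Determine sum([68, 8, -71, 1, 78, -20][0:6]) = slice → [68, 8, -71, 1, 78, -20]
68 + 8 + (-71) + 1 + 78 + (-20)
= 64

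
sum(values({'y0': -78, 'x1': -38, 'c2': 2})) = -114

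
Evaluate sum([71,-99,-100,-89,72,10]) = -135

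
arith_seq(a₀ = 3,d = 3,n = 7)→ a_0 = 3 + 0*3 = 3
a_1 = 3 + 1*3 = 6
a_2 = 3 + 2*3 = 9
...
= [3, 6, 9, 12, 15, 18, 21]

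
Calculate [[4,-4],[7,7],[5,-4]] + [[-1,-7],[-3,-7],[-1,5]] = [[3, -11], [4, 0], [4, 1]]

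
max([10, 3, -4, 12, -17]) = 12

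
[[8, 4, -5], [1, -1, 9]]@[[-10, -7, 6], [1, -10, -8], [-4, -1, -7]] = [[-56, -91, 51], [-47, -6, -49]]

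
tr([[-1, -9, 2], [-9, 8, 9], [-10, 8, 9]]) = diagonal: (-1) + 8 + 9
= 16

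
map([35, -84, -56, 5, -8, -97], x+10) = [45, -74, -46, 15, 2, -87]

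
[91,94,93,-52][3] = -52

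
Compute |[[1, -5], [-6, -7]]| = -37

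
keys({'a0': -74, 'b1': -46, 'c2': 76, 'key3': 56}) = ['a0', 'b1', 'c2', 'key3']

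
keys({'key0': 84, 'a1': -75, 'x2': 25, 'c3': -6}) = ['key0', 'a1', 'x2', 'c3']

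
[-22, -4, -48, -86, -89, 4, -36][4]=-89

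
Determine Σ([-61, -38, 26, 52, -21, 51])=(-61) + (-38) + 26 + 52 + (-21) + 51
= 9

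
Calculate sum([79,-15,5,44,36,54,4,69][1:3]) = slice → [-15, 5]
(-15) + 5
= -10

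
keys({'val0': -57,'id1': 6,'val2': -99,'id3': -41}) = ['val0', 'id1', 'val2', 'id3']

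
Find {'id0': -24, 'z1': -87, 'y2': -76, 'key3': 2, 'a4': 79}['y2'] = -76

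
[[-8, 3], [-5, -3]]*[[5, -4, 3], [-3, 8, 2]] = [[-49, 56, -18], [-16, -4, -21]]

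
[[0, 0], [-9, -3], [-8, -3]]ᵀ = [[0, -9, -8], [0, -3, -3]]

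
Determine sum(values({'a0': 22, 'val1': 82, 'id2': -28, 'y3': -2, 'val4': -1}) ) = 22 + 82 + (-28) + (-2) + (-1)
= 73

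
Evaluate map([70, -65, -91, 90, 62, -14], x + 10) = [80, -55, -81, 100, 72, -4]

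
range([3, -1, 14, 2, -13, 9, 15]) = 28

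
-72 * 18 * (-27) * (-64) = -2239488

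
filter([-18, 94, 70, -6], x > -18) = [94, 70, -6]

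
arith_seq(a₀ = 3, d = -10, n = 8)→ a_0 = 3 + 0*-10 = 3
a_1 = 3 + 1*-10 = -7
a_2 = 3 + 2*-10 = -17
...
= [3, -7, -17, -27, -37, -47, -57, -67]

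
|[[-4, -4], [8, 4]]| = 16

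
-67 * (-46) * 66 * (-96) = -19527552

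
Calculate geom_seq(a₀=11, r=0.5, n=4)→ a_0 = 11*0.5^0 = 11.0
a_1 = 11*0.5^1 = 5.5
a_2 = 11*0.5^2 = 2.75
...
= [11.0, 5.5, 2.75, 1.375]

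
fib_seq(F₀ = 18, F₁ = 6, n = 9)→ [18, 6, 24, 30, 54, 84, 138, 222, 360]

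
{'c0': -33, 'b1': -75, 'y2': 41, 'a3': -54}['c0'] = -33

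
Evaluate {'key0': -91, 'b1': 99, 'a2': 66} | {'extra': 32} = {'key0': -91, 'b1': 99, 'a2': 66, 'extra': 32}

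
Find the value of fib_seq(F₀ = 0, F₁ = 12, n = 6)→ F_2 = F_1 + F_0 = 12
F_3 = F_2 + F_1 = 24
F_4 = F_3 + F_2 = 36
...
= [0, 12, 12, 24, 36, 60]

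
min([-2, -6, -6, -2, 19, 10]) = -6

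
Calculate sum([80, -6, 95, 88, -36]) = 80 + (-6) + 95 + 88 + (-36)
= 221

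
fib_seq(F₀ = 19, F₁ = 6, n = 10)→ F_2 = F_1 + F_0 = 25
F_3 = F_2 + F_1 = 31
F_4 = F_3 + F_2 = 56
...
= [19, 6, 25, 31, 56, 87, 143, 230, 373, 603]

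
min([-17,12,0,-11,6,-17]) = -17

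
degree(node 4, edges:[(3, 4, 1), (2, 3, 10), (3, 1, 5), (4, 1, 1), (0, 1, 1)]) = incident: (3,4), (4,1)
= 2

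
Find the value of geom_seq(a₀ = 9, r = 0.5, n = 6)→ a_0 = 9*0.5^0 = 9.0
a_1 = 9*0.5^1 = 4.5
a_2 = 9*0.5^2 = 2.25
...
= [9.0, 4.5, 2.25, 1.125, 0.5625, 0.28125]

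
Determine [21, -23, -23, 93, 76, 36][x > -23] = [21, 93, 76, 36]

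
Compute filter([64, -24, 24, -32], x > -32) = keep x where x > -32: 64✓, -24✓, 24✓, -32✗
= [64, -24, 24]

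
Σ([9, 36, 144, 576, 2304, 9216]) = 9 + 36 + 144 + 576 + 2304 + 9216
= 12285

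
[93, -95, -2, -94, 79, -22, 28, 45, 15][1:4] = [-95, -2, -94]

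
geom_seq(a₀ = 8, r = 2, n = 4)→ a_0 = 8*2^0 = 8
a_1 = 8*2^1 = 16
a_2 = 8*2^2 = 32
...
= [8, 16, 32, 64]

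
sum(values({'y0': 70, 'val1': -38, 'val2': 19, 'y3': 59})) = 70 + (-38) + 19 + 59
= 110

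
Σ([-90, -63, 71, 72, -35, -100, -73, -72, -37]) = -327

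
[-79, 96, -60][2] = -60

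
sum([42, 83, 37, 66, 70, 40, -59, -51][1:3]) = 120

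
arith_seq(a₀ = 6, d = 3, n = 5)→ a_0 = 6 + 0*3 = 6
a_1 = 6 + 1*3 = 9
a_2 = 6 + 2*3 = 12
...
= [6, 9, 12, 15, 18]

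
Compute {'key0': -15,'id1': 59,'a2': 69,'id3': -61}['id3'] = -61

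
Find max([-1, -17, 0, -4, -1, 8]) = 8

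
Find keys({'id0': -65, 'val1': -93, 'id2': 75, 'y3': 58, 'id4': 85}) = ['id0', 'val1', 'id2', 'y3', 'id4']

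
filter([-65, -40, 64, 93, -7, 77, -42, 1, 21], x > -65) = keep x where x > -65: -65✗, -40✓, 64✓, 93✓, -7✓, 77✓, -42✓, 1✓, 21✓
= [-40, 64, 93, -7, 77, -42, 1, 21]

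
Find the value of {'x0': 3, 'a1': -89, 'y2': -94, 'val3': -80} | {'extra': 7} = {'x0': 3, 'a1': -89, 'y2': -94, 'val3': -80, 'extra': 7}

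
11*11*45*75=408375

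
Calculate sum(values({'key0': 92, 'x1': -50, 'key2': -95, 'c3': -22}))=-75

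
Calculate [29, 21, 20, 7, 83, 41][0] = 29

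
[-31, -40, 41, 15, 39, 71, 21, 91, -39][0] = -31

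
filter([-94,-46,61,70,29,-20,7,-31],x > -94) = keep x where x > -94: -94✗, -46✓, 61✓, 70✓, 29✓, -20✓, 7✓, -31✓
= [-46, 61, 70, 29, -20, 7, -31]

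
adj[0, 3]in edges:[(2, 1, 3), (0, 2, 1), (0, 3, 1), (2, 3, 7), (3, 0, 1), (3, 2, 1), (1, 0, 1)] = 1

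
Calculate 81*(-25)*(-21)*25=1063125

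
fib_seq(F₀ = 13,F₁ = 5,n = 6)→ F_2 = F_1 + F_0 = 18
F_3 = F_2 + F_1 = 23
F_4 = F_3 + F_2 = 41
...
= [13, 5, 18, 23, 41, 64]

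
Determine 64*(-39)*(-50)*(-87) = -10857600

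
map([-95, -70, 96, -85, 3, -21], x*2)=-95*2=-190, -70*2=-140, 96*2=192, -85*2=-170, 3*2=6, -21*2=-42
= [-190, -140, 192, -170, 6, -42]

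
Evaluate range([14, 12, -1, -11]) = 25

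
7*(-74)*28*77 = -1116808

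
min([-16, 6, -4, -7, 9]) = -16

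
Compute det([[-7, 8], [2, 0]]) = -16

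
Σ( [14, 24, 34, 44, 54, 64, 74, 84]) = 392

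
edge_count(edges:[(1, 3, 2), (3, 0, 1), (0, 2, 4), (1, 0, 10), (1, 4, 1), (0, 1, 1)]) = 6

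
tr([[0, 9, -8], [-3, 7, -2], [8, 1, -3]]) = 4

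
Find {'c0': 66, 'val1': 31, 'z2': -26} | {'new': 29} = {'c0': 66, 'val1': 31, 'z2': -26, 'new': 29}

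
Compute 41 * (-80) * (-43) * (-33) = -4654320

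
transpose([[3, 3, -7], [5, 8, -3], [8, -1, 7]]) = [[3, 5, 8], [3, 8, -1], [-7, -3, 7]]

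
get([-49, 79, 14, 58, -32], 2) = 14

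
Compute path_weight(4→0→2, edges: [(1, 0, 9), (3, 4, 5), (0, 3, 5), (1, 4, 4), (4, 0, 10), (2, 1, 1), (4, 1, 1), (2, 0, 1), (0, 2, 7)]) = 17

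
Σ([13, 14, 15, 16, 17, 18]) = 93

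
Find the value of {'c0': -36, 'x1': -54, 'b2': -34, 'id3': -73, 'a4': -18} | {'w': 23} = {'c0': -36, 'x1': -54, 'b2': -34, 'id3': -73, 'a4': -18, 'w': 23}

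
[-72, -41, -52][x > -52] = keep x where x > -52: -72✗, -41✓, -52✗
= [-41]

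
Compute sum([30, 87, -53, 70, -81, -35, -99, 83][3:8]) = slice → [70, -81, -35, -99, 83]
70 + (-81) + (-35) + (-99) + 83
= -62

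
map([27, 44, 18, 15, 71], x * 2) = [54, 88, 36, 30, 142]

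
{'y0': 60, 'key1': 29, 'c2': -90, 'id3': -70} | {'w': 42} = {'y0': 60, 'key1': 29, 'c2': -90, 'id3': -70, 'w': 42}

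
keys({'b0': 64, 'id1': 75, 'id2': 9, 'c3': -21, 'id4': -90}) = ['b0', 'id1', 'id2', 'c3', 'id4']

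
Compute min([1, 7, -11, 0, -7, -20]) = -20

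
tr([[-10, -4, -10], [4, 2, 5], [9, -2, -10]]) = diagonal: (-10) + 2 + (-10)
= -18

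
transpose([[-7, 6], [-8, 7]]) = [[-7, -8], [6, 7]]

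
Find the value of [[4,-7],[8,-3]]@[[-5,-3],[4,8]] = [[-48, -68], [-52, -48]]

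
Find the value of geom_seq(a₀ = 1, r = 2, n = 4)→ [1, 2, 4, 8]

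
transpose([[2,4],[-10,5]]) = [[2, -10], [4, 5]]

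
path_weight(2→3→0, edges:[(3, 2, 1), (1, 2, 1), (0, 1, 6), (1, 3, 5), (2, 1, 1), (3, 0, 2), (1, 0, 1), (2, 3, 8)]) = w(2→3)=8 + w(3→0)=2
= 10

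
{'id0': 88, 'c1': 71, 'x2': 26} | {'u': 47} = {'id0': 88, 'c1': 71, 'x2': 26, 'u': 47}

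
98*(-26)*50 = -127400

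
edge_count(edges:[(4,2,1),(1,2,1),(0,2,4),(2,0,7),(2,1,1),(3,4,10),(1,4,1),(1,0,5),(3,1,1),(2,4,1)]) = 10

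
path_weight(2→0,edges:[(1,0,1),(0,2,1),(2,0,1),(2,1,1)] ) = 1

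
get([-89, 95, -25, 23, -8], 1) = 95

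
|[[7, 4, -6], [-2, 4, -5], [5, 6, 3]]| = 410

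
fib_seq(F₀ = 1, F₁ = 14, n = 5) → F_2 = F_1 + F_0 = 15
F_3 = F_2 + F_1 = 29
F_4 = F_3 + F_2 = 44
= [1, 14, 15, 29, 44]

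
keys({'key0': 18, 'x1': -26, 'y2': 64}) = ['key0', 'x1', 'y2']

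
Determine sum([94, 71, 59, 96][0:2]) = slice → [94, 71]
94 + 71
= 165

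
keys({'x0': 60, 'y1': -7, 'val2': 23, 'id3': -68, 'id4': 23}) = ['x0', 'y1', 'val2', 'id3', 'id4']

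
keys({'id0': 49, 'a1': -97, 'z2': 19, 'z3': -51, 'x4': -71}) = ['id0', 'a1', 'z2', 'z3', 'x4']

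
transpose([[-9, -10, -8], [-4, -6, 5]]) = [[-9, -4], [-10, -6], [-8, 5]]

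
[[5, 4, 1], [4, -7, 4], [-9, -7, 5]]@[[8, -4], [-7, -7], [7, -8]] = [[19, -56], [109, 1], [12, 45]]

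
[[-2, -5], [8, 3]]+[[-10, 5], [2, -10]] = [[-12, 0], [10, -7]]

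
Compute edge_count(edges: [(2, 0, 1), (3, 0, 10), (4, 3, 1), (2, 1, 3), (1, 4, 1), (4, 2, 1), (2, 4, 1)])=7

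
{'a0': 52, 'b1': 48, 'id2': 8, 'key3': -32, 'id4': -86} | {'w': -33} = {'a0': 52, 'b1': 48, 'id2': 8, 'key3': -32, 'id4': -86, 'w': -33}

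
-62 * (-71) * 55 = 242110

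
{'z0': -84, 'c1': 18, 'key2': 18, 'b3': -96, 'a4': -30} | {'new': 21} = {'z0': -84, 'c1': 18, 'key2': 18, 'b3': -96, 'a4': -30, 'new': 21}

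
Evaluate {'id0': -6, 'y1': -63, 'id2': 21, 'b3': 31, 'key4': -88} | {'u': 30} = {'id0': -6, 'y1': -63, 'id2': 21, 'b3': 31, 'key4': -88, 'u': 30}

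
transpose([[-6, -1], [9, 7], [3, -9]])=[[-6, 9, 3], [-1, 7, -9]]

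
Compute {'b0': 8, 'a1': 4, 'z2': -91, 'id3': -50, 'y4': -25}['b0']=8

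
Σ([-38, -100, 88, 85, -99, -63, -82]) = (-38) + (-100) + 88 + 85 + (-99) + (-63) + (-82)
= -209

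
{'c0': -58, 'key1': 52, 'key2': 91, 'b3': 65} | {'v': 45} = {'c0': -58, 'key1': 52, 'key2': 91, 'b3': 65, 'v': 45}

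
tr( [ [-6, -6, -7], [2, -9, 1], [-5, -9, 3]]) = diagonal: (-6) + (-9) + 3
= -12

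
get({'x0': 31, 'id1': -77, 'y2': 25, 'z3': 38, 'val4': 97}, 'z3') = 38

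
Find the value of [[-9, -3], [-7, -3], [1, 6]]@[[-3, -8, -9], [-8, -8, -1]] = [[51, 96, 84], [45, 80, 66], [-51, -56, -15]]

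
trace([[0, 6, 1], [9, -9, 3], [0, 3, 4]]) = -5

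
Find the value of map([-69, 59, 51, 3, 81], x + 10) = [-59, 69, 61, 13, 91]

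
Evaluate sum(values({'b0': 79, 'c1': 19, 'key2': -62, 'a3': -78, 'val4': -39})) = 79 + 19 + (-62) + (-78) + (-39)
= -81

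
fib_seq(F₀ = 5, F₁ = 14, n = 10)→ [5, 14, 19, 33, 52, 85, 137, 222, 359, 581]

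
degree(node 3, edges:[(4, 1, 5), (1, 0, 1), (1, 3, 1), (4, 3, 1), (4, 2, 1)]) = 2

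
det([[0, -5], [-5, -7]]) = (0)*(-7) - (-5)*(-5)
= -25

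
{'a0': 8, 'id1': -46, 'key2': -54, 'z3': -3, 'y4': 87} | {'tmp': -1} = {'a0': 8, 'id1': -46, 'key2': -54, 'z3': -3, 'y4': 87, 'tmp': -1}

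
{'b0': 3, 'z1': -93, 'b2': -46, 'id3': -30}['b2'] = -46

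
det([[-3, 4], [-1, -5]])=(-3)*(-5) - (4)*(-1)
= 19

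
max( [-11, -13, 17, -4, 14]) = 17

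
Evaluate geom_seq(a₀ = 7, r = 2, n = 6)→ [7, 14, 28, 56, 112, 224]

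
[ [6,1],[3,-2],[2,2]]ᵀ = [[6, 3, 2], [1, -2, 2]]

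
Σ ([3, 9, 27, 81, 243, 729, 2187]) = 3279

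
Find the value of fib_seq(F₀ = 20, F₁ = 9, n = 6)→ [20, 9, 29, 38, 67, 105]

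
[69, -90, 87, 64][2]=87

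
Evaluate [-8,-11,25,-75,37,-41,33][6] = 33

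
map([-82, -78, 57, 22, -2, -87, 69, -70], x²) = (-82)²=6724, (-78)²=6084, (57)²=3249, (22)²=484, (-2)²=4, (-87)²=7569, (69)²=4761, (-70)²=4900
= [6724, 6084, 3249, 484, 4, 7569, 4761, 4900]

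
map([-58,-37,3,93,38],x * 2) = [-116, -74, 6, 186, 76]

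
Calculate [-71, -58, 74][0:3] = [-71, -58, 74]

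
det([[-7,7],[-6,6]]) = (-7)*(6) - (7)*(-6)
= 0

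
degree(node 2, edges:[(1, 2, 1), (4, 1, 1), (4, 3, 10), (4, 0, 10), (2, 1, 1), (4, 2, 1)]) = 3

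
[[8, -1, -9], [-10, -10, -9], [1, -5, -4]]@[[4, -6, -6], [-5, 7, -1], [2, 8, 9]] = C[0][0] = (8)*(4) + (-1)*(-5) + (-9)*(2) = 19
C[0][1] = (8)*(-6) + (-1)*(7) + (-9)*(8) = -127
C[0][2] = (8)*(-6) + (-1)*(-1) + (-9)*(9) = -128
C[1][0] = (-10)*(4) + (-10)*(-5) + (-9)*(2) = -8
C[1][1] = (-10)*(-6) + (-10)*(7) + (-9)*(8) = -82
C[1][2] = (-10)*(-6) + (-10)*(-1) + (-9)*(9) = -11
... (3 more cells)
= [[19, -127, -128], [-8, -82, -11], [21, -73, -37]]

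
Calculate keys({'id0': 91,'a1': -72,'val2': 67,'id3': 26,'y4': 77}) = ['id0', 'a1', 'val2', 'id3', 'y4']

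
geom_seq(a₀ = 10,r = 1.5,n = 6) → a_0 = 10*1.5^0 = 10.0
a_1 = 10*1.5^1 = 15.0
a_2 = 10*1.5^2 = 22.5
...
= [10.0, 15.0, 22.5, 33.75, 50.625, 75.9375]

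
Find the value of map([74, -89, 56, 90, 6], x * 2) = [148, -178, 112, 180, 12]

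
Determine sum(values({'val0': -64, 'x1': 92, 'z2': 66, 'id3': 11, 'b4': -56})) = 49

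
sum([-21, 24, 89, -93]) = -1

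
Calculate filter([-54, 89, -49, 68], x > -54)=keep x where x > -54: -54✗, 89✓, -49✓, 68✓
= [89, -49, 68]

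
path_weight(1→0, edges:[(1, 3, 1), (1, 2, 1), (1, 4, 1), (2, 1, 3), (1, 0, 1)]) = 1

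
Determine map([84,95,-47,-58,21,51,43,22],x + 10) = 84+10=94, 95+10=105, -47+10=-37, -58+10=-48, 21+10=31, 51+10=61, 43+10=53, 22+10=32
= [94, 105, -37, -48, 31, 61, 53, 32]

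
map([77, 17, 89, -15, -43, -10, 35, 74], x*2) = [154, 34, 178, -30, -86, -20, 70, 148]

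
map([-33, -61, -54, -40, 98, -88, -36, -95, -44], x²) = [1089, 3721, 2916, 1600, 9604, 7744, 1296, 9025, 1936]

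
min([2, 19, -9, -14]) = -14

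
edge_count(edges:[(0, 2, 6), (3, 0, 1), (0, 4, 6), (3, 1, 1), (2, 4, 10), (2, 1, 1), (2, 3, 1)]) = 7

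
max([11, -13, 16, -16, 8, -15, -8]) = 16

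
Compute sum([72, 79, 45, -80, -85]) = 31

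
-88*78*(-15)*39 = 4015440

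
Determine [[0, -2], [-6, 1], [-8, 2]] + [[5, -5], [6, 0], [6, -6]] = [[5, -7], [0, 1], [-2, -4]]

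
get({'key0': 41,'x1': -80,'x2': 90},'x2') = 90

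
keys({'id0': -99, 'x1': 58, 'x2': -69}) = ['id0', 'x1', 'x2']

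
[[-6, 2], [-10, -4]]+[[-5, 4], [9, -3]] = [[-11, 6], [-1, -7]]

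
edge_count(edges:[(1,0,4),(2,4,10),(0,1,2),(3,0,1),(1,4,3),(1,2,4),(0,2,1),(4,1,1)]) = 8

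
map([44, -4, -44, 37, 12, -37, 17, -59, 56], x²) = [1936, 16, 1936, 1369, 144, 1369, 289, 3481, 3136]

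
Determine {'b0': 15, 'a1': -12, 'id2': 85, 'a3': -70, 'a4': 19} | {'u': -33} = {'b0': 15, 'a1': -12, 'id2': 85, 'a3': -70, 'a4': 19, 'u': -33}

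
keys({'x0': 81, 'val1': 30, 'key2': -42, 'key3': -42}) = ['x0', 'val1', 'key2', 'key3']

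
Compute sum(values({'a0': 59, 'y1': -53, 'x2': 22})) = 28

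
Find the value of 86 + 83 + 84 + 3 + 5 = 261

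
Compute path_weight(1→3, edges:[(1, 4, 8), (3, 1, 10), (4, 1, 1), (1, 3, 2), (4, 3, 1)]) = w(1→3)=2
= 2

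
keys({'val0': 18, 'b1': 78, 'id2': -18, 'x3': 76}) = ['val0', 'b1', 'id2', 'x3']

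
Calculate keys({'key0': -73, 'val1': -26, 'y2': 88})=['key0', 'val1', 'y2']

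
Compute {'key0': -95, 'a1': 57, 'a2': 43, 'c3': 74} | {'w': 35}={'key0': -95, 'a1': 57, 'a2': 43, 'c3': 74, 'w': 35}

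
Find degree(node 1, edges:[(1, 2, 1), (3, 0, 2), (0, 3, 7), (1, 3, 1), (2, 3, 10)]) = 2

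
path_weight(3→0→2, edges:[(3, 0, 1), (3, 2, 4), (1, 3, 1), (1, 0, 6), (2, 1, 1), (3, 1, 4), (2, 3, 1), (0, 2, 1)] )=2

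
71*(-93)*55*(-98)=35590170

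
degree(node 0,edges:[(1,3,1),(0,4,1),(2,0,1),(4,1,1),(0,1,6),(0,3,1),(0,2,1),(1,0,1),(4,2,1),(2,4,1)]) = 6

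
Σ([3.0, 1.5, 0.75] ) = 5.25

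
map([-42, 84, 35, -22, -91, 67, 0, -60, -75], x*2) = [-84, 168, 70, -44, -182, 134, 0, -120, -150]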